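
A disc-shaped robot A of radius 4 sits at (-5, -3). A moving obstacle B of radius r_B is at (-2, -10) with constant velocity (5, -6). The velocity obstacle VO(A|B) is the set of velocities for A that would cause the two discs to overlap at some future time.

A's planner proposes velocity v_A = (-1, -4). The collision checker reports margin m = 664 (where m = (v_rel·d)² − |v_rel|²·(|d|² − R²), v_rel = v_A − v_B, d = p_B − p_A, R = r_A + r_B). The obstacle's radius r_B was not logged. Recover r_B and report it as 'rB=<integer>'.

m = 664
d = (3, -7);  v_rel = (-6, 2),  |v_rel|² = 40
v_rel×d = (-6)·(-7) − (2)·(3) = 36
since m = R²·40 − 36²:  R² = (1296 + 664) / 40 = 49
R = √49 = 7  ⇒  r_B = 7 − 4 = 3

rB=3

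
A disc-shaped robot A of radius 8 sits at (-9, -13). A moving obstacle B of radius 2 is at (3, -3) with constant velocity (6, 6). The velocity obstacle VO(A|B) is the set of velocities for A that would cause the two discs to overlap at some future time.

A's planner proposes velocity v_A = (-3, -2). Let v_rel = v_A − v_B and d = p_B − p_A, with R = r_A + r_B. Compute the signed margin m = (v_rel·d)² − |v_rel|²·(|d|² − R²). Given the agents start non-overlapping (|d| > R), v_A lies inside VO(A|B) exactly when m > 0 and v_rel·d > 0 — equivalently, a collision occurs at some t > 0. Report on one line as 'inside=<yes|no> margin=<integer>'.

d = (12, 10),  |d|² = 244;  R = 8+2 = 10,  c = 244−10² = 144
v_rel = (-9, -8),  |v_rel|² = 145;  v_rel·d = (-9)·(12) + (-8)·(10) = -188
145·t² + 376·t + 144 = 0  ⇒  m = (-188)² − 145·144 = 14464
m = 14464 > 0,  v_rel·d = -188 < 0  ⇒  outside

inside=no margin=14464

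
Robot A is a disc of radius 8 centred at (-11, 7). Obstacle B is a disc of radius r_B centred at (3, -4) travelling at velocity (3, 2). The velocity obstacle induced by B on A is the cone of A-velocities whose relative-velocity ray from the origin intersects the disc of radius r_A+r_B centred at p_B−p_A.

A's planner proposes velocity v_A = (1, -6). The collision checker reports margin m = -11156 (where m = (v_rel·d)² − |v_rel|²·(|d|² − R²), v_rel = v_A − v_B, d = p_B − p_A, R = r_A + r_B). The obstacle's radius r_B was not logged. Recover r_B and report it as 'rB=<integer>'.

m = -11156
d = (14, -11);  v_rel = (-2, -8),  |v_rel|² = 68
v_rel×d = (-2)·(-11) − (-8)·(14) = 134
since m = R²·68 − 134²:  R² = (17956 + -11156) / 68 = 100
R = √100 = 10  ⇒  r_B = 10 − 8 = 2

rB=2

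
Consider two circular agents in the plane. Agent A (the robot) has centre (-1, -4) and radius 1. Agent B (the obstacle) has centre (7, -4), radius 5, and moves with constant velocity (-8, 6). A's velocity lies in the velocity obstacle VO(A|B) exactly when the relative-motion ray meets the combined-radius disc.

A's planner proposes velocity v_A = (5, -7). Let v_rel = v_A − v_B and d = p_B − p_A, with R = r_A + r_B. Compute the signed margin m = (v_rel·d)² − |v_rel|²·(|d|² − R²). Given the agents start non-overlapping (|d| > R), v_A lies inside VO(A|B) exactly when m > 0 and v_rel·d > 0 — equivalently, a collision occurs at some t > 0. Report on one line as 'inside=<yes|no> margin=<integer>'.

d = (8, 0),  |d|² = 64;  R = 1+5 = 6,  c = 64−6² = 28
v_rel = (13, -13),  |v_rel|² = 338;  v_rel·d = (13)·(8) + (-13)·(0) = 104
338·t² − 208·t + 28 = 0  ⇒  m = 104² − 338·28 = 1352
m = 1352 > 0,  v_rel·d = 104 > 0  ⇒  inside

inside=yes margin=1352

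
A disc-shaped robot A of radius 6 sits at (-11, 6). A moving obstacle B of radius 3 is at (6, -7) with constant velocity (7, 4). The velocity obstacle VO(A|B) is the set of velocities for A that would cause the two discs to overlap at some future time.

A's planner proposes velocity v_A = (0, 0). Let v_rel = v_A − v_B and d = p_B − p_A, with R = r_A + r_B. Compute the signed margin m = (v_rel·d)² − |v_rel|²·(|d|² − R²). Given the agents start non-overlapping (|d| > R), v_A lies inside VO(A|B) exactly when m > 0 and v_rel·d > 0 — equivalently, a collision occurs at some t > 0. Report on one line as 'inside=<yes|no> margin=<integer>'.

d = (17, -13),  |d|² = 458;  R = 6+3 = 9,  c = 458−9² = 377
v_rel = (-7, -4),  |v_rel|² = 65;  v_rel·d = (-7)·(17) + (-4)·(-13) = -67
65·t² + 134·t + 377 = 0  ⇒  m = (-67)² − 65·377 = -20016
m = -20016 < 0,  v_rel·d = -67 < 0  ⇒  outside

inside=no margin=-20016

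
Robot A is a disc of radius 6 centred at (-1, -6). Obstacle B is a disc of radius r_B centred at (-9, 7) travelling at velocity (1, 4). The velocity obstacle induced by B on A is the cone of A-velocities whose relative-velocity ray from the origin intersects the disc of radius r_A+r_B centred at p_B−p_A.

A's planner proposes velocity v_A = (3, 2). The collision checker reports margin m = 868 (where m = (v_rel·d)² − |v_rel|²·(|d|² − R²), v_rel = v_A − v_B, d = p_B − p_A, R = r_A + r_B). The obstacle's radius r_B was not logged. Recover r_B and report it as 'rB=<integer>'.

m = 868
d = (-8, 13);  v_rel = (2, -2),  |v_rel|² = 8
v_rel×d = (2)·(13) − (-2)·(-8) = 10
since m = R²·8 − 10²:  R² = (100 + 868) / 8 = 121
R = √121 = 11  ⇒  r_B = 11 − 6 = 5

rB=5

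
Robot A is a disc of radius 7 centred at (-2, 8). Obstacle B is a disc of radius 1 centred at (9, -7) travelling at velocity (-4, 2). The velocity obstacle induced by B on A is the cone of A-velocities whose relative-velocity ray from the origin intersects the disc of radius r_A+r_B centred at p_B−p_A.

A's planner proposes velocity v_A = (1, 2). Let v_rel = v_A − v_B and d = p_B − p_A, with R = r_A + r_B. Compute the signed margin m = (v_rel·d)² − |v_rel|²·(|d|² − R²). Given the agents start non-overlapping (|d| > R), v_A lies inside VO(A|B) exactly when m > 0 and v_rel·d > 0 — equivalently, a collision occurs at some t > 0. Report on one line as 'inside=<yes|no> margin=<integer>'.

d = (11, -15),  |d|² = 346;  R = 7+1 = 8,  c = 346−8² = 282
v_rel = (5, 0),  |v_rel|² = 25;  v_rel·d = (5)·(11) + (0)·(-15) = 55
25·t² − 110·t + 282 = 0  ⇒  m = 55² − 25·282 = -4025
m = -4025 < 0,  v_rel·d = 55 > 0  ⇒  outside

inside=no margin=-4025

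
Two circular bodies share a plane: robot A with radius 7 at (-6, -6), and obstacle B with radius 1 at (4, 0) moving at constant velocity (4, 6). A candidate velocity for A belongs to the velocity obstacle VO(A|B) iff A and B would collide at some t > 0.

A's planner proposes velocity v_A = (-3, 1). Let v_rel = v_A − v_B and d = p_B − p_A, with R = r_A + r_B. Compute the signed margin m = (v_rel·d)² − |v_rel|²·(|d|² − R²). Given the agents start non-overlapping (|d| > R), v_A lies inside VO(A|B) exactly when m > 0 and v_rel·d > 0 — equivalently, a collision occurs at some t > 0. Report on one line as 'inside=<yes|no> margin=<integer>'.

d = (10, 6),  |d|² = 136;  R = 7+1 = 8,  c = 136−8² = 72
v_rel = (-7, -5),  |v_rel|² = 74;  v_rel·d = (-7)·(10) + (-5)·(6) = -100
74·t² + 200·t + 72 = 0  ⇒  m = (-100)² − 74·72 = 4672
m = 4672 > 0,  v_rel·d = -100 < 0  ⇒  outside

inside=no margin=4672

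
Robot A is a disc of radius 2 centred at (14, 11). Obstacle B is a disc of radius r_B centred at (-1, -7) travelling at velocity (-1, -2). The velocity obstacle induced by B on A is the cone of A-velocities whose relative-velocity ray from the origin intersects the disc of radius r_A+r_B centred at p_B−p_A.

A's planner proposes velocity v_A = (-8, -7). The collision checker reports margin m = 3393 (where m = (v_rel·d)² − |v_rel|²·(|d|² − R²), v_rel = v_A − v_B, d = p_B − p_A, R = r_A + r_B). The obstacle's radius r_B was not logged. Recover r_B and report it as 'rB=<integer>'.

m = 3393
d = (-15, -18);  v_rel = (-7, -5),  |v_rel|² = 74
v_rel×d = (-7)·(-18) − (-5)·(-15) = 51
since m = R²·74 − 51²:  R² = (2601 + 3393) / 74 = 81
R = √81 = 9  ⇒  r_B = 9 − 2 = 7

rB=7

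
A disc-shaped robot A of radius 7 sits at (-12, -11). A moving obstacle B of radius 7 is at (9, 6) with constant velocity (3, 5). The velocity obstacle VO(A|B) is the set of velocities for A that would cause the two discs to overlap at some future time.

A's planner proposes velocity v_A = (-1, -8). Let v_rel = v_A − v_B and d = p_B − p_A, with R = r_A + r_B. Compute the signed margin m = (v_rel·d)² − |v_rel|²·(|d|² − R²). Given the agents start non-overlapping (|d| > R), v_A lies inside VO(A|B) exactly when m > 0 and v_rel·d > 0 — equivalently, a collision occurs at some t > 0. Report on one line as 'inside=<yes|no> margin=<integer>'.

d = (21, 17),  |d|² = 730;  R = 7+7 = 14,  c = 730−14² = 534
v_rel = (-4, -13),  |v_rel|² = 185;  v_rel·d = (-4)·(21) + (-13)·(17) = -305
185·t² + 610·t + 534 = 0  ⇒  m = (-305)² − 185·534 = -5765
m = -5765 < 0,  v_rel·d = -305 < 0  ⇒  outside

inside=no margin=-5765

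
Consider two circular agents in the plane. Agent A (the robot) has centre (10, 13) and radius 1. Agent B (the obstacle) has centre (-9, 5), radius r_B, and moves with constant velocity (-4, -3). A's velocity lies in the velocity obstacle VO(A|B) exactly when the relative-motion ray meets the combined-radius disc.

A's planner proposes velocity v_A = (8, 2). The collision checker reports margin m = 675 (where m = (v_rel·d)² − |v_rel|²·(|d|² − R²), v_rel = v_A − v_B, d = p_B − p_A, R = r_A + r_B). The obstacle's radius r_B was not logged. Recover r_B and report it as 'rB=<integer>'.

m = 675
d = (-19, -8);  v_rel = (12, 5),  |v_rel|² = 169
v_rel×d = (12)·(-8) − (5)·(-19) = -1
since m = R²·169 − (-1)²:  R² = (1 + 675) / 169 = 4
R = √4 = 2  ⇒  r_B = 2 − 1 = 1

rB=1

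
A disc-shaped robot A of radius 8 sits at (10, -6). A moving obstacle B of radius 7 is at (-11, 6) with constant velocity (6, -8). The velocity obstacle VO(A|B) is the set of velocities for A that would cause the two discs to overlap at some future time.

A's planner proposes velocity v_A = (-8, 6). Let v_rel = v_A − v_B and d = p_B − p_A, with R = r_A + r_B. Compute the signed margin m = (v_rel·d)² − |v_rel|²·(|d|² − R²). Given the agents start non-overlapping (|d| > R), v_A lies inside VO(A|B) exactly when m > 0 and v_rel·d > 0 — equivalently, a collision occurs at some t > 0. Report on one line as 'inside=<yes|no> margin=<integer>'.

d = (-21, 12),  |d|² = 585;  R = 8+7 = 15,  c = 585−15² = 360
v_rel = (-14, 14),  |v_rel|² = 392;  v_rel·d = (-14)·(-21) + (14)·(12) = 462
392·t² − 924·t + 360 = 0  ⇒  m = 462² − 392·360 = 72324
m = 72324 > 0,  v_rel·d = 462 > 0  ⇒  inside

inside=yes margin=72324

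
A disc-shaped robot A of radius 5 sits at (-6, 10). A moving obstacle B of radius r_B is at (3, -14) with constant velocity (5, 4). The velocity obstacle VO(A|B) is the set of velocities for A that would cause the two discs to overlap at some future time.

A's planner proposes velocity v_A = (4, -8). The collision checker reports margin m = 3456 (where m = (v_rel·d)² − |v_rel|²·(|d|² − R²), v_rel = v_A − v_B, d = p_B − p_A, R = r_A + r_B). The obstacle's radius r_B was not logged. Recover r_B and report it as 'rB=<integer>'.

m = 3456
d = (9, -24);  v_rel = (-1, -12),  |v_rel|² = 145
v_rel×d = (-1)·(-24) − (-12)·(9) = 132
since m = R²·145 − 132²:  R² = (17424 + 3456) / 145 = 144
R = √144 = 12  ⇒  r_B = 12 − 5 = 7

rB=7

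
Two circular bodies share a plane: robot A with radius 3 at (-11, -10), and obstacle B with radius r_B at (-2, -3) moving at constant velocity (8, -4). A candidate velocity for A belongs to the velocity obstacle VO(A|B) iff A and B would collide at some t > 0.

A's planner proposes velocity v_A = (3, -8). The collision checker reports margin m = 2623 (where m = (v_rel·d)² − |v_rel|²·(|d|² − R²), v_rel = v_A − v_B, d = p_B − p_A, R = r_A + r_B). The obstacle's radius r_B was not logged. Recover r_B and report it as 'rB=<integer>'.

m = 2623
d = (9, 7);  v_rel = (-5, -4),  |v_rel|² = 41
v_rel×d = (-5)·(7) − (-4)·(9) = 1
since m = R²·41 − 1²:  R² = (1 + 2623) / 41 = 64
R = √64 = 8  ⇒  r_B = 8 − 3 = 5

rB=5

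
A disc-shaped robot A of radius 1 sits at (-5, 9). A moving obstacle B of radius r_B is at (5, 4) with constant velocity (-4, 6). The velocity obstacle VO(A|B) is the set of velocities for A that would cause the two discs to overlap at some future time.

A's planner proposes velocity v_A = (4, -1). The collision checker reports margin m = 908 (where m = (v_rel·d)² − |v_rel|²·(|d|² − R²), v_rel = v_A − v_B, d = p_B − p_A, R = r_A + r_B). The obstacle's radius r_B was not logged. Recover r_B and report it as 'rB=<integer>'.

m = 908
d = (10, -5);  v_rel = (8, -7),  |v_rel|² = 113
v_rel×d = (8)·(-5) − (-7)·(10) = 30
since m = R²·113 − 30²:  R² = (900 + 908) / 113 = 16
R = √16 = 4  ⇒  r_B = 4 − 1 = 3

rB=3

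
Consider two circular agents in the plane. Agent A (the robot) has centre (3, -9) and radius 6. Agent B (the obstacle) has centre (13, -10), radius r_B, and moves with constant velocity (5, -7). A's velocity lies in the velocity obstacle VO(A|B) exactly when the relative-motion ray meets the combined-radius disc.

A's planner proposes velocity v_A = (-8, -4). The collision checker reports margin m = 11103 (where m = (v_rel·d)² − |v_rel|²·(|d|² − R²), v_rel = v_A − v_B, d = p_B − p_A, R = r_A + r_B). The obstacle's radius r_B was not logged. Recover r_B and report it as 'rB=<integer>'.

m = 11103
d = (10, -1);  v_rel = (-13, 3),  |v_rel|² = 178
v_rel×d = (-13)·(-1) − (3)·(10) = -17
since m = R²·178 − (-17)²:  R² = (289 + 11103) / 178 = 64
R = √64 = 8  ⇒  r_B = 8 − 6 = 2

rB=2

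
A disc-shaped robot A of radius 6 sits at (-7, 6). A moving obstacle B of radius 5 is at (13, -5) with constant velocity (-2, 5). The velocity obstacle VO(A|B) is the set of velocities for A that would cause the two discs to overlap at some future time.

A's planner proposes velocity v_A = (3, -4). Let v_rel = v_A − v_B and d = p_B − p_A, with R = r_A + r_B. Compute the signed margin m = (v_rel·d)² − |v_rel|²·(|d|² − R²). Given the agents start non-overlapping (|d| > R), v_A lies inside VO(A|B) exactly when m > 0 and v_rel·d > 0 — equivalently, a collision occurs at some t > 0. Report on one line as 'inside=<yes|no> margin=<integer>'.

d = (20, -11),  |d|² = 521;  R = 6+5 = 11,  c = 521−11² = 400
v_rel = (5, -9),  |v_rel|² = 106;  v_rel·d = (5)·(20) + (-9)·(-11) = 199
106·t² − 398·t + 400 = 0  ⇒  m = 199² − 106·400 = -2799
m = -2799 < 0,  v_rel·d = 199 > 0  ⇒  outside

inside=no margin=-2799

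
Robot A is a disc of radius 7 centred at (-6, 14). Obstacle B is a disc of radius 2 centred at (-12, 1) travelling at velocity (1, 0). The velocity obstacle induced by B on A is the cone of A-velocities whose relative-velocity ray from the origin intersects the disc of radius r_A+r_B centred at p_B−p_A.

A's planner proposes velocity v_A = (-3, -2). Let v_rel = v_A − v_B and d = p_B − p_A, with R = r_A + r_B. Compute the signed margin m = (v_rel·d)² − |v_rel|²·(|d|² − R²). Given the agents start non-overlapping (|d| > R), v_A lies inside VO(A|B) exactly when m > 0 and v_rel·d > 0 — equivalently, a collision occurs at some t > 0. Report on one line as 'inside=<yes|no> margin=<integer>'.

d = (-6, -13),  |d|² = 205;  R = 7+2 = 9,  c = 205−9² = 124
v_rel = (-4, -2),  |v_rel|² = 20;  v_rel·d = (-4)·(-6) + (-2)·(-13) = 50
20·t² − 100·t + 124 = 0  ⇒  m = 50² − 20·124 = 20
m = 20 > 0,  v_rel·d = 50 > 0  ⇒  inside

inside=yes margin=20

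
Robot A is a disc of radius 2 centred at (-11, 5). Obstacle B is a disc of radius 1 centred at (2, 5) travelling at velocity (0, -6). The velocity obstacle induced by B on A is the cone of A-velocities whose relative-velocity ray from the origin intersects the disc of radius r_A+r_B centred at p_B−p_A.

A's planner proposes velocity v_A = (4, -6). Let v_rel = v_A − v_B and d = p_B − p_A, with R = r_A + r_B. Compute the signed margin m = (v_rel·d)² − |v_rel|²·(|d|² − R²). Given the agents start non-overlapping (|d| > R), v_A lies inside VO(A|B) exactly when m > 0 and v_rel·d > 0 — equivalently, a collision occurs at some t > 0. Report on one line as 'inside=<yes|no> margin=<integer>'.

d = (13, 0),  |d|² = 169;  R = 2+1 = 3,  c = 169−3² = 160
v_rel = (4, 0),  |v_rel|² = 16;  v_rel·d = (4)·(13) + (0)·(0) = 52
16·t² − 104·t + 160 = 0  ⇒  m = 52² − 16·160 = 144
m = 144 > 0,  v_rel·d = 52 > 0  ⇒  inside

inside=yes margin=144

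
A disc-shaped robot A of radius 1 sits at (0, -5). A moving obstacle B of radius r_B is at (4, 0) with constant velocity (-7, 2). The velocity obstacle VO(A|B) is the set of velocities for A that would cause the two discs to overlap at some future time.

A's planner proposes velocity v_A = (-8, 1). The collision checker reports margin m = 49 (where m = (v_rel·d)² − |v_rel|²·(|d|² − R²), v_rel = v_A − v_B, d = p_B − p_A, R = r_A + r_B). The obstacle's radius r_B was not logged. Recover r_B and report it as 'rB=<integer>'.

m = 49
d = (4, 5);  v_rel = (-1, -1),  |v_rel|² = 2
v_rel×d = (-1)·(5) − (-1)·(4) = -1
since m = R²·2 − (-1)²:  R² = (1 + 49) / 2 = 25
R = √25 = 5  ⇒  r_B = 5 − 1 = 4

rB=4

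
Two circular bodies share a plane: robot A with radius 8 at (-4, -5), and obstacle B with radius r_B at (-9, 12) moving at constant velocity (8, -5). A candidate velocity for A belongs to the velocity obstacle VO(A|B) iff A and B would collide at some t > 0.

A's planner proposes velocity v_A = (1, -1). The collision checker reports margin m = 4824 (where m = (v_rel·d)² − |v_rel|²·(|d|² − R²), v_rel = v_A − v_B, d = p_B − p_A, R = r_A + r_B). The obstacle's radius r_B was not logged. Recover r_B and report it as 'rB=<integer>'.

m = 4824
d = (-5, 17);  v_rel = (-7, 4),  |v_rel|² = 65
v_rel×d = (-7)·(17) − (4)·(-5) = -99
since m = R²·65 − (-99)²:  R² = (9801 + 4824) / 65 = 225
R = √225 = 15  ⇒  r_B = 15 − 8 = 7

rB=7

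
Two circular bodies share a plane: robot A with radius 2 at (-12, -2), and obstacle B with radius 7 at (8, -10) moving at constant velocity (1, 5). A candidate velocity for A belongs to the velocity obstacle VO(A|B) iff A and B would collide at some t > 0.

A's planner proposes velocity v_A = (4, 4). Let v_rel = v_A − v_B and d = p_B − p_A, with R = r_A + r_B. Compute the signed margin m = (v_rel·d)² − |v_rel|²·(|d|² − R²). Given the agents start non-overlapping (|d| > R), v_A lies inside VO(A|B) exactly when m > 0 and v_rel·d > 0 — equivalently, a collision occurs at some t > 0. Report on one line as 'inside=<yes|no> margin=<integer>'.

d = (20, -8),  |d|² = 464;  R = 2+7 = 9,  c = 464−9² = 383
v_rel = (3, -1),  |v_rel|² = 10;  v_rel·d = (3)·(20) + (-1)·(-8) = 68
10·t² − 136·t + 383 = 0  ⇒  m = 68² − 10·383 = 794
m = 794 > 0,  v_rel·d = 68 > 0  ⇒  inside

inside=yes margin=794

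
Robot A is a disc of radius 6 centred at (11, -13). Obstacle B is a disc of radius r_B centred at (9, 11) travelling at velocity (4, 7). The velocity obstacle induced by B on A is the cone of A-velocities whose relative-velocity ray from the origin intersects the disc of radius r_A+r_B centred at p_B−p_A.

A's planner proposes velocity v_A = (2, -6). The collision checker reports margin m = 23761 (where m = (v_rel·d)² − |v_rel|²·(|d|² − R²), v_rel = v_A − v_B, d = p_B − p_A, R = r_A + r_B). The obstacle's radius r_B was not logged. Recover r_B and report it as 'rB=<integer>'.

m = 23761
d = (-2, 24);  v_rel = (-2, -13),  |v_rel|² = 173
v_rel×d = (-2)·(24) − (-13)·(-2) = -74
since m = R²·173 − (-74)²:  R² = (5476 + 23761) / 173 = 169
R = √169 = 13  ⇒  r_B = 13 − 6 = 7

rB=7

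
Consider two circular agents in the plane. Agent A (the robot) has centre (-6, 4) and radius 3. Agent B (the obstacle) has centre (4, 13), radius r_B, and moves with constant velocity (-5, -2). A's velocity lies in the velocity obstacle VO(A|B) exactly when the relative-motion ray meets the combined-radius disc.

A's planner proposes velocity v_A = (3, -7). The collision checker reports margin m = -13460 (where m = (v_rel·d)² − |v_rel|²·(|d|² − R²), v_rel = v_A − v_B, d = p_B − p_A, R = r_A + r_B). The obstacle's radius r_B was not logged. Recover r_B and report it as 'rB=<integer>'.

m = -13460
d = (10, 9);  v_rel = (8, -5),  |v_rel|² = 89
v_rel×d = (8)·(9) − (-5)·(10) = 122
since m = R²·89 − 122²:  R² = (14884 + -13460) / 89 = 16
R = √16 = 4  ⇒  r_B = 4 − 3 = 1

rB=1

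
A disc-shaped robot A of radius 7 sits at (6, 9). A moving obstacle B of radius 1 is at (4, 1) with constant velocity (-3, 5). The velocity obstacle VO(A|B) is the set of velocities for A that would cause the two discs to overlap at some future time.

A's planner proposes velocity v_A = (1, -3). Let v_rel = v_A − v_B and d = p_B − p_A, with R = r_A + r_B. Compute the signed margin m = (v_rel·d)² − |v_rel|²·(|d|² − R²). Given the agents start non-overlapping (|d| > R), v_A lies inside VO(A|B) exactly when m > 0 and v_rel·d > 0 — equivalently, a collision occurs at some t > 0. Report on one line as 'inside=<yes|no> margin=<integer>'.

d = (-2, -8),  |d|² = 68;  R = 7+1 = 8,  c = 68−8² = 4
v_rel = (4, -8),  |v_rel|² = 80;  v_rel·d = (4)·(-2) + (-8)·(-8) = 56
80·t² − 112·t + 4 = 0  ⇒  m = 56² − 80·4 = 2816
m = 2816 > 0,  v_rel·d = 56 > 0  ⇒  inside

inside=yes margin=2816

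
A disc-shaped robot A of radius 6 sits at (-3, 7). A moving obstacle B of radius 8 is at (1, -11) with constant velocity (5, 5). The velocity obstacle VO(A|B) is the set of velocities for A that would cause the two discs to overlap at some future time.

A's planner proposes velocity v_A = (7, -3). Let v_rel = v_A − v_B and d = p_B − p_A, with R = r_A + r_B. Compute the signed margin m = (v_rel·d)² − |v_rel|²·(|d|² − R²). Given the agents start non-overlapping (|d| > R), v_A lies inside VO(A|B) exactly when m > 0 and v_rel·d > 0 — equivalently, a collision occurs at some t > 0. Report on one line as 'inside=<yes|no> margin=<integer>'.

d = (4, -18),  |d|² = 340;  R = 6+8 = 14,  c = 340−14² = 144
v_rel = (2, -8),  |v_rel|² = 68;  v_rel·d = (2)·(4) + (-8)·(-18) = 152
68·t² − 304·t + 144 = 0  ⇒  m = 152² − 68·144 = 13312
m = 13312 > 0,  v_rel·d = 152 > 0  ⇒  inside

inside=yes margin=13312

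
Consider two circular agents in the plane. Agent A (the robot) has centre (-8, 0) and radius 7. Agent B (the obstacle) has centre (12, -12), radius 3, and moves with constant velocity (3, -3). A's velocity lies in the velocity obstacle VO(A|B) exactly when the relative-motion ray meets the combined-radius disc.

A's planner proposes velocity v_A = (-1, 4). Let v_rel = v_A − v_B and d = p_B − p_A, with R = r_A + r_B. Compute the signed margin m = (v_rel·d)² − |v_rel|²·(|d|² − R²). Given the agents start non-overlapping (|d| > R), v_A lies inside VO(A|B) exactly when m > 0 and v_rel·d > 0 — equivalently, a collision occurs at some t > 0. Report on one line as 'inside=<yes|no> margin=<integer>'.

d = (20, -12),  |d|² = 544;  R = 7+3 = 10,  c = 544−10² = 444
v_rel = (-4, 7),  |v_rel|² = 65;  v_rel·d = (-4)·(20) + (7)·(-12) = -164
65·t² + 328·t + 444 = 0  ⇒  m = (-164)² − 65·444 = -1964
m = -1964 < 0,  v_rel·d = -164 < 0  ⇒  outside

inside=no margin=-1964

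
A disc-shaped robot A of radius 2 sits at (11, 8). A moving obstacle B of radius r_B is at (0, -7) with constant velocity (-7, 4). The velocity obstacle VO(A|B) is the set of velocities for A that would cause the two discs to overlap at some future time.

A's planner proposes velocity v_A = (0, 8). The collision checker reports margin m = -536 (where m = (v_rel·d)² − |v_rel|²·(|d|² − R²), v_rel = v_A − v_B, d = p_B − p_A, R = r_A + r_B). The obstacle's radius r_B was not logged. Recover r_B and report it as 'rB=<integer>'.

m = -536
d = (-11, -15);  v_rel = (7, 4),  |v_rel|² = 65
v_rel×d = (7)·(-15) − (4)·(-11) = -61
since m = R²·65 − (-61)²:  R² = (3721 + -536) / 65 = 49
R = √49 = 7  ⇒  r_B = 7 − 2 = 5

rB=5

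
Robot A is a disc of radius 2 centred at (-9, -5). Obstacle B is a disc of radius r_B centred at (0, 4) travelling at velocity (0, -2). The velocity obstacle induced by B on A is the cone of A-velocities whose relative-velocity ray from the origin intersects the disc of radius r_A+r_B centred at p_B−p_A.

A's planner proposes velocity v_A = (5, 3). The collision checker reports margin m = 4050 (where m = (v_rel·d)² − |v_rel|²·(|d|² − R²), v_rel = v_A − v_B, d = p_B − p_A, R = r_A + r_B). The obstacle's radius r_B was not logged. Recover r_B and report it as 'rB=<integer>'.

m = 4050
d = (9, 9);  v_rel = (5, 5),  |v_rel|² = 50
v_rel×d = (5)·(9) − (5)·(9) = 0
since m = R²·50 − 0²:  R² = (0 + 4050) / 50 = 81
R = √81 = 9  ⇒  r_B = 9 − 2 = 7

rB=7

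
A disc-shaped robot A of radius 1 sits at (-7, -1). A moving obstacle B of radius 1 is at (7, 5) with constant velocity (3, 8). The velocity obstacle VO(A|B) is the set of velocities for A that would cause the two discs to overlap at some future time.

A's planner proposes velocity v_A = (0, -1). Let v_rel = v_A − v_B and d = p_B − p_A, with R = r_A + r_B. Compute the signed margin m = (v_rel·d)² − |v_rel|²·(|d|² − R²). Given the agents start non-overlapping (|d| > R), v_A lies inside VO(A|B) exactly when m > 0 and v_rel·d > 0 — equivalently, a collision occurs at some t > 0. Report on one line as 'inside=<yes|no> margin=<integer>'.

d = (14, 6),  |d|² = 232;  R = 1+1 = 2,  c = 232−2² = 228
v_rel = (-3, -9),  |v_rel|² = 90;  v_rel·d = (-3)·(14) + (-9)·(6) = -96
90·t² + 192·t + 228 = 0  ⇒  m = (-96)² − 90·228 = -11304
m = -11304 < 0,  v_rel·d = -96 < 0  ⇒  outside

inside=no margin=-11304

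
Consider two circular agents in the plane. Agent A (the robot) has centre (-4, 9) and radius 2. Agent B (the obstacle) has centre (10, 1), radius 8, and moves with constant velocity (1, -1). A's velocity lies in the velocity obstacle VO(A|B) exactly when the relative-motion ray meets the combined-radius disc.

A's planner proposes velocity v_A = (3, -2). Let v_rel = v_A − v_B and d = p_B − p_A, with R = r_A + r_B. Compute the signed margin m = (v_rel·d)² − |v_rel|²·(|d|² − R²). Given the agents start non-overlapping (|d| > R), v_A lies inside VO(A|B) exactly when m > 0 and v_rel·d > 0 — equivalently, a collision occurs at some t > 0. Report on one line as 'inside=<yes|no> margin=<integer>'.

d = (14, -8),  |d|² = 260;  R = 2+8 = 10,  c = 260−10² = 160
v_rel = (2, -1),  |v_rel|² = 5;  v_rel·d = (2)·(14) + (-1)·(-8) = 36
5·t² − 72·t + 160 = 0  ⇒  m = 36² − 5·160 = 496
m = 496 > 0,  v_rel·d = 36 > 0  ⇒  inside

inside=yes margin=496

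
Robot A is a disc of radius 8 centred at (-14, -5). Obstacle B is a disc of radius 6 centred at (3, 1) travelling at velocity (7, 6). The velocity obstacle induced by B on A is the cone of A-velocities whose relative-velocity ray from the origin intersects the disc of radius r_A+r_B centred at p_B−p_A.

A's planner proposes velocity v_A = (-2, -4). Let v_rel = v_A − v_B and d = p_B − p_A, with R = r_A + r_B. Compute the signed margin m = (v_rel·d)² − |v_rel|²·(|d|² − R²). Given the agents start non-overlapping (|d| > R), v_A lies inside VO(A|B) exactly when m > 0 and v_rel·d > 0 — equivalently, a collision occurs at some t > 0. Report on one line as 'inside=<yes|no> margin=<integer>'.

d = (17, 6),  |d|² = 325;  R = 8+6 = 14,  c = 325−14² = 129
v_rel = (-9, -10),  |v_rel|² = 181;  v_rel·d = (-9)·(17) + (-10)·(6) = -213
181·t² + 426·t + 129 = 0  ⇒  m = (-213)² − 181·129 = 22020
m = 22020 > 0,  v_rel·d = -213 < 0  ⇒  outside

inside=no margin=22020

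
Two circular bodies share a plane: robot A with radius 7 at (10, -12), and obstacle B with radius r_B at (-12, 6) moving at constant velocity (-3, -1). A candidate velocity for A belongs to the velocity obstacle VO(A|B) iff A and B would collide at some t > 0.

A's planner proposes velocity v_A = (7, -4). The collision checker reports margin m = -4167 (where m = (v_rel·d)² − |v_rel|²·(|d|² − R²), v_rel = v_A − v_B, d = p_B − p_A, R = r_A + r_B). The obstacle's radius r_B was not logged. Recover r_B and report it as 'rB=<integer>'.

m = -4167
d = (-22, 18);  v_rel = (10, -3),  |v_rel|² = 109
v_rel×d = (10)·(18) − (-3)·(-22) = 114
since m = R²·109 − 114²:  R² = (12996 + -4167) / 109 = 81
R = √81 = 9  ⇒  r_B = 9 − 7 = 2

rB=2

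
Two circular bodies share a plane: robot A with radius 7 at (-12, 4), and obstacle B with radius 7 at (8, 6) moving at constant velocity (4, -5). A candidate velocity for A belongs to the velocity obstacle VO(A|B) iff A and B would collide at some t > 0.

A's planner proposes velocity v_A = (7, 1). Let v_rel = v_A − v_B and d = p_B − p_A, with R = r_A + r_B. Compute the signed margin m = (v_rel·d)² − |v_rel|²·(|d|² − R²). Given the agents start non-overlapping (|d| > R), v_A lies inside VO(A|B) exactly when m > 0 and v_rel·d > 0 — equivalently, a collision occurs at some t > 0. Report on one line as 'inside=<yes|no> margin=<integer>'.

d = (20, 2),  |d|² = 404;  R = 7+7 = 14,  c = 404−14² = 208
v_rel = (3, 6),  |v_rel|² = 45;  v_rel·d = (3)·(20) + (6)·(2) = 72
45·t² − 144·t + 208 = 0  ⇒  m = 72² − 45·208 = -4176
m = -4176 < 0,  v_rel·d = 72 > 0  ⇒  outside

inside=no margin=-4176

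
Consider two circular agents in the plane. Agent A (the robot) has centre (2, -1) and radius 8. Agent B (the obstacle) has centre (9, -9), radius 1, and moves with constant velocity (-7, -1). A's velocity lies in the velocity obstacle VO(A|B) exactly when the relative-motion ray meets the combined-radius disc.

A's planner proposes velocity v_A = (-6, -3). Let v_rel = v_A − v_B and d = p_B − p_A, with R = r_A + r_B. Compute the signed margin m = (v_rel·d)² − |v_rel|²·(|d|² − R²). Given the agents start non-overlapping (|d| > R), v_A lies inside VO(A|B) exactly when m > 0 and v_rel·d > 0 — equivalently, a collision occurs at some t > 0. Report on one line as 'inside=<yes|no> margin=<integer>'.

d = (7, -8),  |d|² = 113;  R = 8+1 = 9,  c = 113−9² = 32
v_rel = (1, -2),  |v_rel|² = 5;  v_rel·d = (1)·(7) + (-2)·(-8) = 23
5·t² − 46·t + 32 = 0  ⇒  m = 23² − 5·32 = 369
m = 369 > 0,  v_rel·d = 23 > 0  ⇒  inside

inside=yes margin=369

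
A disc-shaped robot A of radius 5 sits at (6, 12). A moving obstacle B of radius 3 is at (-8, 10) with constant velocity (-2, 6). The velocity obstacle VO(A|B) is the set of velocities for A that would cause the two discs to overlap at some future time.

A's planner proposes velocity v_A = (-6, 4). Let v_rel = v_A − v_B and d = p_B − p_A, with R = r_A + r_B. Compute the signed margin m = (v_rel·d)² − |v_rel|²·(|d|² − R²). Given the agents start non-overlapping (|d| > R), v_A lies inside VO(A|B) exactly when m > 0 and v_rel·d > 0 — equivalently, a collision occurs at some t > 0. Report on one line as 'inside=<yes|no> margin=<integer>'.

d = (-14, -2),  |d|² = 200;  R = 5+3 = 8,  c = 200−8² = 136
v_rel = (-4, -2),  |v_rel|² = 20;  v_rel·d = (-4)·(-14) + (-2)·(-2) = 60
20·t² − 120·t + 136 = 0  ⇒  m = 60² − 20·136 = 880
m = 880 > 0,  v_rel·d = 60 > 0  ⇒  inside

inside=yes margin=880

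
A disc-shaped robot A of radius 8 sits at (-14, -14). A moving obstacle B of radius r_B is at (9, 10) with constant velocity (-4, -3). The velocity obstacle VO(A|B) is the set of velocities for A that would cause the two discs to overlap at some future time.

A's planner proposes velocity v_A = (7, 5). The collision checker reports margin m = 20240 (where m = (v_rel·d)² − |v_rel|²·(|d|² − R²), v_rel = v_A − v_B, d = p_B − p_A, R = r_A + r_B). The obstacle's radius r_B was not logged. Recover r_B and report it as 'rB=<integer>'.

m = 20240
d = (23, 24);  v_rel = (11, 8),  |v_rel|² = 185
v_rel×d = (11)·(24) − (8)·(23) = 80
since m = R²·185 − 80²:  R² = (6400 + 20240) / 185 = 144
R = √144 = 12  ⇒  r_B = 12 − 8 = 4

rB=4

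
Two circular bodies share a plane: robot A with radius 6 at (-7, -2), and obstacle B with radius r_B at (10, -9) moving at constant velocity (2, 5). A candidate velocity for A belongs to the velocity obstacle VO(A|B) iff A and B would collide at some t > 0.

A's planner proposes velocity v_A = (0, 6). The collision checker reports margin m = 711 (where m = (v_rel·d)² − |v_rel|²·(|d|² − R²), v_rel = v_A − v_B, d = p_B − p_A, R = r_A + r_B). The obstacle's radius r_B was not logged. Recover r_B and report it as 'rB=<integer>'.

m = 711
d = (17, -7);  v_rel = (-2, 1),  |v_rel|² = 5
v_rel×d = (-2)·(-7) − (1)·(17) = -3
since m = R²·5 − (-3)²:  R² = (9 + 711) / 5 = 144
R = √144 = 12  ⇒  r_B = 12 − 6 = 6

rB=6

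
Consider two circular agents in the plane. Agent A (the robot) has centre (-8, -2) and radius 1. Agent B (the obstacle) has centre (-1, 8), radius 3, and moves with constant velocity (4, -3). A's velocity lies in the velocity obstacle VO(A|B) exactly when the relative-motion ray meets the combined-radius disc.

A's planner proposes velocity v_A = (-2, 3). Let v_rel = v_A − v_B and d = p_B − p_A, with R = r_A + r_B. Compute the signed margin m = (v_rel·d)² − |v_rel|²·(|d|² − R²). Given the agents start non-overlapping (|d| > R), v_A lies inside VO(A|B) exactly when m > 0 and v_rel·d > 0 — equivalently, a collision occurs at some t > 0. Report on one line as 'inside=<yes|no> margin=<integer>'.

d = (7, 10),  |d|² = 149;  R = 1+3 = 4,  c = 149−4² = 133
v_rel = (-6, 6),  |v_rel|² = 72;  v_rel·d = (-6)·(7) + (6)·(10) = 18
72·t² − 36·t + 133 = 0  ⇒  m = 18² − 72·133 = -9252
m = -9252 < 0,  v_rel·d = 18 > 0  ⇒  outside

inside=no margin=-9252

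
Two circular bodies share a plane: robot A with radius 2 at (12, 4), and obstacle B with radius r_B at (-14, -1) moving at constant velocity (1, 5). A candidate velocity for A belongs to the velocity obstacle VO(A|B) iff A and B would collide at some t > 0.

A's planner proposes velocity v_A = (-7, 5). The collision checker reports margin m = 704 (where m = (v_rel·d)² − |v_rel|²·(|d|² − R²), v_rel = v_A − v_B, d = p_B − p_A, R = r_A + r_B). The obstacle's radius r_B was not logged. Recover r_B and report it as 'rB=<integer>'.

m = 704
d = (-26, -5);  v_rel = (-8, 0),  |v_rel|² = 64
v_rel×d = (-8)·(-5) − (0)·(-26) = 40
since m = R²·64 − 40²:  R² = (1600 + 704) / 64 = 36
R = √36 = 6  ⇒  r_B = 6 − 2 = 4

rB=4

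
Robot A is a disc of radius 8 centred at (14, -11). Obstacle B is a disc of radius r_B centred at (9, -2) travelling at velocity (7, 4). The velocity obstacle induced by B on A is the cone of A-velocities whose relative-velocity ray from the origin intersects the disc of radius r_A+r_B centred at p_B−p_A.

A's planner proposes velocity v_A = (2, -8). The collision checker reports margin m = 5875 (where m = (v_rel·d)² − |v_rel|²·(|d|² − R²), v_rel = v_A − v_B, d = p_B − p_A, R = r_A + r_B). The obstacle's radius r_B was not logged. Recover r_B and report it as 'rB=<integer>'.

m = 5875
d = (-5, 9);  v_rel = (-5, -12),  |v_rel|² = 169
v_rel×d = (-5)·(9) − (-12)·(-5) = -105
since m = R²·169 − (-105)²:  R² = (11025 + 5875) / 169 = 100
R = √100 = 10  ⇒  r_B = 10 − 8 = 2

rB=2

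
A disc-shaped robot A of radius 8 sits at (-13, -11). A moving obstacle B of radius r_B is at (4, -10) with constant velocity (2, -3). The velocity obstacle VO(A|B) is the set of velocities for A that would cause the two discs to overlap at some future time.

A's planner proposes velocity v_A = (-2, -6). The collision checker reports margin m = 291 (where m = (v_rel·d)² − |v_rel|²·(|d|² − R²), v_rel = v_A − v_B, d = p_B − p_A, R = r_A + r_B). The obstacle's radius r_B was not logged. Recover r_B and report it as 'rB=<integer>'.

m = 291
d = (17, 1);  v_rel = (-4, -3),  |v_rel|² = 25
v_rel×d = (-4)·(1) − (-3)·(17) = 47
since m = R²·25 − 47²:  R² = (2209 + 291) / 25 = 100
R = √100 = 10  ⇒  r_B = 10 − 8 = 2

rB=2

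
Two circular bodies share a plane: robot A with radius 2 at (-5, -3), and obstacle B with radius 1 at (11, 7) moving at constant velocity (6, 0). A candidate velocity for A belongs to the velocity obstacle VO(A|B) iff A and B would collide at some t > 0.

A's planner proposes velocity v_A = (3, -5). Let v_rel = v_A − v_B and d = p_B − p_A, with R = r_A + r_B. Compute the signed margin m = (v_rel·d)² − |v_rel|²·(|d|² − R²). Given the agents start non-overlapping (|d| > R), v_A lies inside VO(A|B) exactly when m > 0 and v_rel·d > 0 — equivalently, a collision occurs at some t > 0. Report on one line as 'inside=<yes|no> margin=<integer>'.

d = (16, 10),  |d|² = 356;  R = 2+1 = 3,  c = 356−3² = 347
v_rel = (-3, -5),  |v_rel|² = 34;  v_rel·d = (-3)·(16) + (-5)·(10) = -98
34·t² + 196·t + 347 = 0  ⇒  m = (-98)² − 34·347 = -2194
m = -2194 < 0,  v_rel·d = -98 < 0  ⇒  outside

inside=no margin=-2194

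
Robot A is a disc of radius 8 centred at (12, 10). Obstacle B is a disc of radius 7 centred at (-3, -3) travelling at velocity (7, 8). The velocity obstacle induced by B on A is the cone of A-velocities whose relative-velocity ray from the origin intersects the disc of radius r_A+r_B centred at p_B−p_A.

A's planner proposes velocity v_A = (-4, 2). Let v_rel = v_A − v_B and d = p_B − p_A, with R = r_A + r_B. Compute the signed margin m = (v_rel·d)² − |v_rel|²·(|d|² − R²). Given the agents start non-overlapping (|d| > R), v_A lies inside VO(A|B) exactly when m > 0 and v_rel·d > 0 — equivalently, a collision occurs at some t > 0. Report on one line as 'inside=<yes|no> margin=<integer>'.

d = (-15, -13),  |d|² = 394;  R = 8+7 = 15,  c = 394−15² = 169
v_rel = (-11, -6),  |v_rel|² = 157;  v_rel·d = (-11)·(-15) + (-6)·(-13) = 243
157·t² − 486·t + 169 = 0  ⇒  m = 243² − 157·169 = 32516
m = 32516 > 0,  v_rel·d = 243 > 0  ⇒  inside

inside=yes margin=32516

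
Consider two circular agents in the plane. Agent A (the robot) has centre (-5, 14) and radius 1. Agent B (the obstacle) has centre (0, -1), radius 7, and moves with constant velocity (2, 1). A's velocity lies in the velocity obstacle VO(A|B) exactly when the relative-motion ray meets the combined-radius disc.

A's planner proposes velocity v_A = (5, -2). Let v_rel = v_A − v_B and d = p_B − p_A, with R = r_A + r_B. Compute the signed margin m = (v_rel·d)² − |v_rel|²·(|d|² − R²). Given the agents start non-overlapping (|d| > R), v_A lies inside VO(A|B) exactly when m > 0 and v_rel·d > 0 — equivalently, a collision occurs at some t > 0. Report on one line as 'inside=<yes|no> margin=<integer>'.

d = (5, -15),  |d|² = 250;  R = 1+7 = 8,  c = 250−8² = 186
v_rel = (3, -3),  |v_rel|² = 18;  v_rel·d = (3)·(5) + (-3)·(-15) = 60
18·t² − 120·t + 186 = 0  ⇒  m = 60² − 18·186 = 252
m = 252 > 0,  v_rel·d = 60 > 0  ⇒  inside

inside=yes margin=252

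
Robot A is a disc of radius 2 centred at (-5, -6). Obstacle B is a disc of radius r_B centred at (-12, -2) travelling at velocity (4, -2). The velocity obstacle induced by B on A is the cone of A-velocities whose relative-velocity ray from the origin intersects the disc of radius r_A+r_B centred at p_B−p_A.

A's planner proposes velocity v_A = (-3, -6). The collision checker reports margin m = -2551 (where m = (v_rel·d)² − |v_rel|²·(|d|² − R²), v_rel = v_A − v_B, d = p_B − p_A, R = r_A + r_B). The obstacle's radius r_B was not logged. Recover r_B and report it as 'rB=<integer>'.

m = -2551
d = (-7, 4);  v_rel = (-7, -4),  |v_rel|² = 65
v_rel×d = (-7)·(4) − (-4)·(-7) = -56
since m = R²·65 − (-56)²:  R² = (3136 + -2551) / 65 = 9
R = √9 = 3  ⇒  r_B = 3 − 2 = 1

rB=1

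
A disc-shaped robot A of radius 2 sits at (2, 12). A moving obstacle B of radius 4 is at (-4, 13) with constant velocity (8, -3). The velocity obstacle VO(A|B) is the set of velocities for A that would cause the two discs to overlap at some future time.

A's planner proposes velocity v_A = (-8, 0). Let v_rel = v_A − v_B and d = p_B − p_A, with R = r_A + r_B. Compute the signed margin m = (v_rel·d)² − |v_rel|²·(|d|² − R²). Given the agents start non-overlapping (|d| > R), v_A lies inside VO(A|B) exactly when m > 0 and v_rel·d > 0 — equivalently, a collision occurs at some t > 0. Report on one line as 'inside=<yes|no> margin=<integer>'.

d = (-6, 1),  |d|² = 37;  R = 2+4 = 6,  c = 37−6² = 1
v_rel = (-16, 3),  |v_rel|² = 265;  v_rel·d = (-16)·(-6) + (3)·(1) = 99
265·t² − 198·t + 1 = 0  ⇒  m = 99² − 265·1 = 9536
m = 9536 > 0,  v_rel·d = 99 > 0  ⇒  inside

inside=yes margin=9536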